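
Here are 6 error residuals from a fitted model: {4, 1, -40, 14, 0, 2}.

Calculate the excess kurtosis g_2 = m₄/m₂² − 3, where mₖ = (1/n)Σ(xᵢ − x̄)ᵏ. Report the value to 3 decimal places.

0.754

x̄ = -3.1667
Σ(xᵢ − x̄)² = 1756.8333 ⇒ m₂ = 292.80556
Σ(xᵢ − x̄)⁴ = 1931217.1528 ⇒ m₄ = 321869.52546
m₂² = 85735.09336
g_2 = m₄/m₂² − 3 = 3.75423 − 3 ≈ 0.754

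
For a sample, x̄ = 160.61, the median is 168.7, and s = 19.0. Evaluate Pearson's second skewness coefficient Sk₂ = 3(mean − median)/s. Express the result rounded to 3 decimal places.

-1.277

Sk₂ = 3(160.61 − 168.7) / 19.0 = 3 × -8.0900 / 19.0
    = -24.2700 / 19.0 ≈ -1.277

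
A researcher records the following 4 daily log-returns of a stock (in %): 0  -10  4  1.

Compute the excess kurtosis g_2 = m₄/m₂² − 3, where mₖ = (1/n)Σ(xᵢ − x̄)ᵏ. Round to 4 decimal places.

x̄ = -1.2500
Σ(xᵢ − x̄)² = 110.7500 ⇒ m₂ = 27.68750
Σ(xᵢ − x̄)⁴ = 6649.5781 ⇒ m₄ = 1662.39453
m₂² = 766.59766
g_2 = m₄/m₂² − 3 = 2.16854 − 3 ≈ -0.8315

-0.8315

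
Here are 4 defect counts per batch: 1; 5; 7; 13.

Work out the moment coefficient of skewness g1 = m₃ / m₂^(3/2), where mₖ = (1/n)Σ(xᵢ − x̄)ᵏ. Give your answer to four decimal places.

x̄ = (1 + 5 + 7 + 13) / 4 = 6.5000
deviations (xᵢ − x̄): -5.5000, -1.5000, 0.5000, 6.5000
Σ(xᵢ − x̄)² = 75.0000 ⇒ m₂ = 75.0000/4 = 18.75000
Σ(xᵢ − x̄)³ = 105.0000 ⇒ m₃ = 105.0000/4 = 26.25000
m₂^(3/2) = 18.75000^(1.5) = 81.18988
g1 = m₃ / m₂^(3/2) = 26.25000 / 81.18988 ≈ 0.3233

0.3233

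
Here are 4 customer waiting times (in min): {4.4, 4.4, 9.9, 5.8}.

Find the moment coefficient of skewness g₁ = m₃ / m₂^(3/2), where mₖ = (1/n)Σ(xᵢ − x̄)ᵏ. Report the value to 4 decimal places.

0.9506

x̄ = (4.4 + 4.4 + 9.9 + 5.8) / 4 = 6.1250
deviations (xᵢ − x̄): -1.7250, -1.7250, 3.7750, -0.3250
Σ(xᵢ − x̄)² = 20.3075 ⇒ m₂ = 20.3075/4 = 5.07688
Σ(xᵢ − x̄)³ = 43.4959 ⇒ m₃ = 43.4959/4 = 10.87397
m₂^(3/2) = 5.07688^(1.5) = 11.43918
g₁ = m₃ / m₂^(3/2) = 10.87397 / 11.43918 ≈ 0.9506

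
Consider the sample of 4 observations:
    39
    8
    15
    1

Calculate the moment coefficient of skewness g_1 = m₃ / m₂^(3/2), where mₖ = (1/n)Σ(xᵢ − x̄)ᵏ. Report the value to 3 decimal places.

0.759

x̄ = (39 + 8 + 15 + 1) / 4 = 15.7500
deviations (xᵢ − x̄): 23.2500, -7.7500, -0.7500, -14.7500
Σ(xᵢ − x̄)² = 818.7500 ⇒ m₂ = 818.7500/4 = 204.68750
Σ(xᵢ − x̄)³ = 8893.1250 ⇒ m₃ = 8893.1250/4 = 2223.28125
m₂^(3/2) = 204.68750^(1.5) = 2928.44440
g_1 = m₃ / m₂^(3/2) = 2223.28125 / 2928.44440 ≈ 0.759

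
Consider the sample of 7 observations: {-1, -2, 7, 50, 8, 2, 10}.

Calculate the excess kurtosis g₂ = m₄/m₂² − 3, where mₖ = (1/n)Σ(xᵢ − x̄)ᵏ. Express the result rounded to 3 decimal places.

1.587

x̄ = 10.5714
Σ(xᵢ − x̄)² = 1939.7143 ⇒ m₂ = 277.10204
Σ(xᵢ − x̄)⁴ = 2465329.0671 ⇒ m₄ = 352189.86672
m₂² = 76785.54102
g₂ = m₄/m₂² − 3 = 4.58667 − 3 ≈ 1.587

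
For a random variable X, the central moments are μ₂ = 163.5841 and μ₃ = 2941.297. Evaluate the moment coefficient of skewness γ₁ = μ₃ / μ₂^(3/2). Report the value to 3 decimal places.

1.406

σ = √μ₂ = √163.5841 = 12.79000
σ³ = μ₂^(3/2) = 2092.24064
γ₁ = μ₃/σ³ = 2941.297 / 2092.24064 ≈ 1.406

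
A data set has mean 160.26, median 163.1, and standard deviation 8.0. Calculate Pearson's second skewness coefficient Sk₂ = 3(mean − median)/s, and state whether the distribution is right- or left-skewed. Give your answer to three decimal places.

Sk₂ = 3(160.26 − 163.1) / 8.0 = 3 × -2.8400 / 8.0
    = -8.5200 / 8.0 ≈ -1.065
Sk₂ < 0 ⇒ mean < median ⇒ left-skewed (negative skew).

-1.065, left-skewed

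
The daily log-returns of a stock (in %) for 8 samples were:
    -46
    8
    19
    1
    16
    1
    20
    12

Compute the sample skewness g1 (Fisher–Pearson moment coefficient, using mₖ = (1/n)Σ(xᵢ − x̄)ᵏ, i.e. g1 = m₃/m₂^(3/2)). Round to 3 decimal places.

-1.763

x̄ = (-46 + 8 + 19 + 1 + 16 + 1 + 20 + 12) / 8 = 3.8750
deviations (xᵢ − x̄): -49.8750, 4.1250, 15.1250, -2.8750, 12.1250, -2.8750, 16.1250, 8.1250
Σ(xᵢ − x̄)² = 3222.8750 ⇒ m₂ = 3222.8750/8 = 402.85938
Σ(xᵢ − x̄)³ = -114070.4063 ⇒ m₃ = -114070.4063/8 = -14258.80078
m₂^(3/2) = 402.85938^(1.5) = 8085.93437
g1 = m₃ / m₂^(3/2) = -14258.80078 / 8085.93437 ≈ -1.763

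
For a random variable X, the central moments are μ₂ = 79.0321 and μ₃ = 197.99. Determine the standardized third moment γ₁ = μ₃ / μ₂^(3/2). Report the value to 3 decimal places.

0.282

σ = √μ₂ = √79.0321 = 8.89000
σ³ = μ₂^(3/2) = 702.59537
γ₁ = μ₃/σ³ = 197.99 / 702.59537 ≈ 0.282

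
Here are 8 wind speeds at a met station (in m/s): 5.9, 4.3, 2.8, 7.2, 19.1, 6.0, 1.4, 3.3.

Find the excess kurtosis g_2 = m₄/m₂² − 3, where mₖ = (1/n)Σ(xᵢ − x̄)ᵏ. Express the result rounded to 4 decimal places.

x̄ = 6.2500
Σ(xᵢ − x̄)² = 214.1400 ⇒ m₂ = 26.76750
Σ(xᵢ − x̄)⁴ = 28051.4435 ⇒ m₄ = 3506.43043
m₂² = 716.49906
g_2 = m₄/m₂² − 3 = 4.89384 − 3 ≈ 1.8938

1.8938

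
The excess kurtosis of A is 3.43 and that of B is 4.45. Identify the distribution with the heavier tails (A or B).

Higher excess kurtosis ⇒ heavier tails relative to the normal distribution.
3.43 vs 4.45: the larger is 4.45, so B has heavier tails.

B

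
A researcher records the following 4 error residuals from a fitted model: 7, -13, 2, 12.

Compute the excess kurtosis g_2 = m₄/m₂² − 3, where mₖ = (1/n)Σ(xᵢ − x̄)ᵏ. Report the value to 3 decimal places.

x̄ = 2.0000
Σ(xᵢ − x̄)² = 350.0000 ⇒ m₂ = 87.50000
Σ(xᵢ − x̄)⁴ = 61250.0000 ⇒ m₄ = 15312.50000
m₂² = 7656.25000
g_2 = m₄/m₂² − 3 = 2.00000 − 3 ≈ -1.000

-1.000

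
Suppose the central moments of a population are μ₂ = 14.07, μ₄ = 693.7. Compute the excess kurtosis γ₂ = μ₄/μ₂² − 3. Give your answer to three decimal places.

μ₂² = 14.07² = 197.96490
μ₄/μ₂² = 693.7 / 197.96490 = 3.50416
γ₂ = 3.50416 − 3 ≈ 0.504

0.504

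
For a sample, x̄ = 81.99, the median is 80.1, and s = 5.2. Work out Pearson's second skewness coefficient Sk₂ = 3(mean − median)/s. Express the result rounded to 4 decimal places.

Sk₂ = 3(81.99 − 80.1) / 5.2 = 3 × 1.8900 / 5.2
    = 5.6700 / 5.2 ≈ 1.0904

1.0904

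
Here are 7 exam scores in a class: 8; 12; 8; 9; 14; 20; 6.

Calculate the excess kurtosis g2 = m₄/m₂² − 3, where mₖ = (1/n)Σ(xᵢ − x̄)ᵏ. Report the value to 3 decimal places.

x̄ = 11.0000
Σ(xᵢ − x̄)² = 138.0000 ⇒ m₂ = 19.71429
Σ(xᵢ − x̄)⁴ = 7446.0000 ⇒ m₄ = 1063.71429
m₂² = 388.65306
g2 = m₄/m₂² − 3 = 2.73693 − 3 ≈ -0.263

-0.263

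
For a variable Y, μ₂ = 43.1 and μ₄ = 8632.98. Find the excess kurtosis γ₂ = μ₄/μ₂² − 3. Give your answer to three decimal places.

μ₂² = 43.1² = 1857.61000
μ₄/μ₂² = 8632.98 / 1857.61000 = 4.64736
γ₂ = 4.64736 − 3 ≈ 1.647

1.647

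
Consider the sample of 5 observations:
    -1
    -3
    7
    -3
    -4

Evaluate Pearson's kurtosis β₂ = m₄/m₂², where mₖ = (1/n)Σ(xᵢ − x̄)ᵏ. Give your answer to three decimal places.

x̄ = -0.8000
Σ(xᵢ − x̄)² = 80.8000 ⇒ m₂ = 16.16000
Σ(xᵢ − x̄)⁴ = 3853.2160 ⇒ m₄ = 770.64320
m₂² = 261.14560
β₂ = m₄/m₂² = 770.64320 / 261.14560 ≈ 2.951

2.951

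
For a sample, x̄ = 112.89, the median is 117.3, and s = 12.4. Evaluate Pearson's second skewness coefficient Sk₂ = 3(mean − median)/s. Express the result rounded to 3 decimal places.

-1.067

Sk₂ = 3(112.89 − 117.3) / 12.4 = 3 × -4.4100 / 12.4
    = -13.2300 / 12.4 ≈ -1.067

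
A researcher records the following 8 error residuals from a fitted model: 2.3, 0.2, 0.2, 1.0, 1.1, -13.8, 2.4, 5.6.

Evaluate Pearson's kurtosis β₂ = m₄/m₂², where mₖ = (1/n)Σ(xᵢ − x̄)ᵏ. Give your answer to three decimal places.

5.232

x̄ = -0.1250
Σ(xᵢ − x̄)² = 235.0150 ⇒ m₂ = 29.37688
Σ(xᵢ − x̄)⁴ = 36124.4517 ⇒ m₄ = 4515.55646
m₂² = 863.00078
β₂ = m₄/m₂² = 4515.55646 / 863.00078 ≈ 5.232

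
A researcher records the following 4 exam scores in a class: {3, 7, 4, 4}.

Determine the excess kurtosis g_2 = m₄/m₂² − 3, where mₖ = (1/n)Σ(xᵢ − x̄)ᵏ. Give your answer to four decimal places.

-0.8148

x̄ = 4.5000
Σ(xᵢ − x̄)² = 9.0000 ⇒ m₂ = 2.25000
Σ(xᵢ − x̄)⁴ = 44.2500 ⇒ m₄ = 11.06250
m₂² = 5.06250
g_2 = m₄/m₂² − 3 = 2.18519 − 3 ≈ -0.8148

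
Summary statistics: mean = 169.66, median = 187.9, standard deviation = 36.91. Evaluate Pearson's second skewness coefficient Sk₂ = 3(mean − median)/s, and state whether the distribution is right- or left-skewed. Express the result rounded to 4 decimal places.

-1.4825, left-skewed

Sk₂ = 3(169.66 − 187.9) / 36.91 = 3 × -18.2400 / 36.91
    = -54.7200 / 36.91 ≈ -1.4825
Sk₂ < 0 ⇒ mean < median ⇒ left-skewed (negative skew).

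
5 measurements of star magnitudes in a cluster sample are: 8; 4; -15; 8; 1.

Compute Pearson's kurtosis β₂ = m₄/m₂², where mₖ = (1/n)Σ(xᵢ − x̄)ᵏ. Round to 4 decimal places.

2.7811

x̄ = 1.2000
Σ(xᵢ − x̄)² = 362.8000 ⇒ m₂ = 72.56000
Σ(xᵢ − x̄)⁴ = 73212.4960 ⇒ m₄ = 14642.49920
m₂² = 5264.95360
β₂ = m₄/m₂² = 14642.49920 / 5264.95360 ≈ 2.7811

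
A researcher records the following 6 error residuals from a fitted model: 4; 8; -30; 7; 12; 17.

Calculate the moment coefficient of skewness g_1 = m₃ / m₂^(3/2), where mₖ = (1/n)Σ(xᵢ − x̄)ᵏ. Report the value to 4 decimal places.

x̄ = (4 + 8 - 30 + 7 + 12 + 17) / 6 = 3.0000
deviations (xᵢ − x̄): 1.0000, 5.0000, -33.0000, 4.0000, 9.0000, 14.0000
Σ(xᵢ − x̄)² = 1408.0000 ⇒ m₂ = 1408.0000/6 = 234.66667
Σ(xᵢ − x̄)³ = -32274.0000 ⇒ m₃ = -32274.0000/6 = -5379.00000
m₂^(3/2) = 234.66667^(1.5) = 3594.81965
g_1 = m₃ / m₂^(3/2) = -5379.00000 / 3594.81965 ≈ -1.4963

-1.4963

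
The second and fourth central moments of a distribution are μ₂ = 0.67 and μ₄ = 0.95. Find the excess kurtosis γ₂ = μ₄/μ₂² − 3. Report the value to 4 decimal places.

μ₂² = 0.67² = 0.44890
μ₄/μ₂² = 0.95 / 0.44890 = 2.11628
γ₂ = 2.11628 − 3 ≈ -0.8837

-0.8837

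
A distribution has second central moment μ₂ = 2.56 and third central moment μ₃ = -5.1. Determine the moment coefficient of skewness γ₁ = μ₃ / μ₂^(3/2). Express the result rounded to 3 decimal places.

-1.245

σ = √μ₂ = √2.56 = 1.60000
σ³ = μ₂^(3/2) = 4.09600
γ₁ = μ₃/σ³ = -5.1 / 4.09600 ≈ -1.245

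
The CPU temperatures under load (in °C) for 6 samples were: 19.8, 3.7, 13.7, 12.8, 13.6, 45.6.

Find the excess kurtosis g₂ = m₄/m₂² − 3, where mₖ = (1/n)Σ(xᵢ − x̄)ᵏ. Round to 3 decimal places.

x̄ = 18.2000
Σ(xᵢ − x̄)² = 1034.1400 ⇒ m₂ = 172.35667
Σ(xᵢ − x̄)⁴ = 609560.3074 ⇒ m₄ = 101593.38457
m₂² = 29706.82054
g₂ = m₄/m₂² − 3 = 3.41987 − 3 ≈ 0.420

0.420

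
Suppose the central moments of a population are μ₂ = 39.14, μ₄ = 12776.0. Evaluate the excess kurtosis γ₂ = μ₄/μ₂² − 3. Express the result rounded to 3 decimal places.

μ₂² = 39.14² = 1531.93960
μ₄/μ₂² = 12776.0 / 1531.93960 = 8.33975
γ₂ = 8.33975 − 3 ≈ 5.340

5.340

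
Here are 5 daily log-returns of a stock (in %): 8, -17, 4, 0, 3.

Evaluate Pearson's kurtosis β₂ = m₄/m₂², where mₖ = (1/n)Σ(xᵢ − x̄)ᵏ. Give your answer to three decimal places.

2.861

x̄ = -0.4000
Σ(xᵢ − x̄)² = 377.2000 ⇒ m₂ = 75.44000
Σ(xᵢ − x̄)⁴ = 81420.4960 ⇒ m₄ = 16284.09920
m₂² = 5691.19360
β₂ = m₄/m₂² = 16284.09920 / 5691.19360 ≈ 2.861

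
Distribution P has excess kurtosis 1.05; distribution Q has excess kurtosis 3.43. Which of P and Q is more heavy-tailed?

Higher excess kurtosis ⇒ heavier tails relative to the normal distribution.
1.05 vs 3.43: the larger is 3.43, so Q has heavier tails.

Q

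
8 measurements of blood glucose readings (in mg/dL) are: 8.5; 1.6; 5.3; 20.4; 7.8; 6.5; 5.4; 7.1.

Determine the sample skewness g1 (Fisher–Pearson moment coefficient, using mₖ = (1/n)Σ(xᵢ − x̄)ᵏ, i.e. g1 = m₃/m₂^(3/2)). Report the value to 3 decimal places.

1.572

x̄ = (8.5 + 1.6 + 5.3 + 20.4 + 7.8 + 6.5 + 5.4 + 7.1) / 8 = 7.8250
deviations (xᵢ − x̄): 0.6750, -6.2250, -2.5250, 12.5750, -0.0250, -1.3250, -2.4250, -0.7250
Σ(xᵢ − x̄)² = 211.8750 ⇒ m₂ = 211.8750/8 = 26.48437
Σ(xᵢ − x̄)³ = 1714.5112 ⇒ m₃ = 1714.5112/8 = 214.31391
m₂^(3/2) = 26.48437^(1.5) = 136.29647
g1 = m₃ / m₂^(3/2) = 214.31391 / 136.29647 ≈ 1.572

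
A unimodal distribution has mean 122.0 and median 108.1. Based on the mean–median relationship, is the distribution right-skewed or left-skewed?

right-skewed

mean − median = 122.0 − 108.1 = 13.9
mean > median ⇒ the longer tail is on the right ⇒ right-skewed (positively skewed).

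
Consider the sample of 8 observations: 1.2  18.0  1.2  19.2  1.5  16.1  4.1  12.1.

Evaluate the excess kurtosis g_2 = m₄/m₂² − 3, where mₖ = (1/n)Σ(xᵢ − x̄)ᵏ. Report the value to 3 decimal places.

x̄ = 9.1750
Σ(xᵢ − x̄)² = 446.7550 ⇒ m₂ = 55.84438
Σ(xᵢ − x̄)⁴ = 30762.0119 ⇒ m₄ = 3845.25149
m₂² = 3118.59422
g_2 = m₄/m₂² − 3 = 1.23301 − 3 ≈ -1.767

-1.767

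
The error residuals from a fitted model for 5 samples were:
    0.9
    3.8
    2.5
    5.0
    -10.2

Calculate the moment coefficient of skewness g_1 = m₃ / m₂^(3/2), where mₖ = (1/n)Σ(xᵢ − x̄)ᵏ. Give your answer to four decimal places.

-1.2752

x̄ = (0.9 + 3.8 + 2.5 + 5.0 - 10.2) / 5 = 0.4000
deviations (xᵢ − x̄): 0.5000, 3.4000, 2.1000, 4.6000, -10.6000
Σ(xᵢ − x̄)² = 149.7400 ⇒ m₂ = 149.7400/5 = 29.94800
Σ(xᵢ − x̄)³ = -1044.9900 ⇒ m₃ = -1044.9900/5 = -208.99800
m₂^(3/2) = 29.94800^(1.5) = 163.88973
g_1 = m₃ / m₂^(3/2) = -208.99800 / 163.88973 ≈ -1.2752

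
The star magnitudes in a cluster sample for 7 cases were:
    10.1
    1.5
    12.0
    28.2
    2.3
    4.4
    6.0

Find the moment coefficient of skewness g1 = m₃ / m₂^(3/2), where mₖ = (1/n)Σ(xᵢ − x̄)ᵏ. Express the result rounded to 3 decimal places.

x̄ = (10.1 + 1.5 + 12.0 + 28.2 + 2.3 + 4.4 + 6.0) / 7 = 9.2143
deviations (xᵢ − x̄): 0.8857, -7.7143, 2.7857, 18.9857, -6.9143, -4.8143, -3.2143
Σ(xᵢ − x̄)² = 509.8286 ⇒ m₂ = 509.8286/7 = 72.83265
Σ(xᵢ − x̄)³ = 5931.4292 ⇒ m₃ = 5931.4292/7 = 847.34703
m₂^(3/2) = 72.83265^(1.5) = 621.56878
g1 = m₃ / m₂^(3/2) = 847.34703 / 621.56878 ≈ 1.363

1.363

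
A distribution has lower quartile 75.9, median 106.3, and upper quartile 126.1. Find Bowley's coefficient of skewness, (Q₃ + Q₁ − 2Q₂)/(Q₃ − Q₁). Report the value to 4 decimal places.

-0.2112

numerator: Q₃ + Q₁ − 2Q₂ = 126.1 + 75.9 − 2×106.3 = -10.6000
denominator: Q₃ − Q₁ = 126.1 − 75.9 = 50.2000
Bowley skewness = -10.6000 / 50.2000 ≈ -0.2112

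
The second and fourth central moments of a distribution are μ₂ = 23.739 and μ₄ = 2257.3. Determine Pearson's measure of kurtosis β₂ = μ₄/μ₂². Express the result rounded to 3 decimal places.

μ₂² = 23.739² = 563.54012
μ₄/μ₂² = 2257.3 / 563.54012 = 4.00557
β₂ ≈ 4.006

4.006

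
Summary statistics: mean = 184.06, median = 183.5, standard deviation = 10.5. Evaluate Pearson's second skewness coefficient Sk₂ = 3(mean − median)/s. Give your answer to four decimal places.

Sk₂ = 3(184.06 − 183.5) / 10.5 = 3 × 0.5600 / 10.5
    = 1.6800 / 10.5 ≈ 0.1600

0.1600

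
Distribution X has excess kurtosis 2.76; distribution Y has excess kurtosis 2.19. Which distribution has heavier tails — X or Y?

Higher excess kurtosis ⇒ heavier tails relative to the normal distribution.
2.76 vs 2.19: the larger is 2.76, so X has heavier tails.

X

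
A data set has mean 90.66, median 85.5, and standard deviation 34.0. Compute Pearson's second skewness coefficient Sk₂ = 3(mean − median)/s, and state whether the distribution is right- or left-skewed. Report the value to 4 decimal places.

0.4553, right-skewed

Sk₂ = 3(90.66 − 85.5) / 34.0 = 3 × 5.1600 / 34.0
    = 15.4800 / 34.0 ≈ 0.4553
Sk₂ > 0 ⇒ mean > median ⇒ right-skewed (positive skew).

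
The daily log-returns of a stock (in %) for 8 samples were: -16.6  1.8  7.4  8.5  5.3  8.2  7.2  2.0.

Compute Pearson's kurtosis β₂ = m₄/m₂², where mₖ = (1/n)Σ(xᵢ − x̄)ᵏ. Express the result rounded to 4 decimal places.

5.0511

x̄ = 2.9750
Σ(xᵢ − x̄)² = 486.1750 ⇒ m₂ = 60.77188
Σ(xᵢ − x̄)⁴ = 149238.6056 ⇒ m₄ = 18654.82570
m₂² = 3693.22079
β₂ = m₄/m₂² = 18654.82570 / 3693.22079 ≈ 5.0511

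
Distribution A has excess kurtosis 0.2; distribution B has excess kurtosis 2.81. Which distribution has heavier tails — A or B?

B

Higher excess kurtosis ⇒ heavier tails relative to the normal distribution.
0.2 vs 2.81: the larger is 2.81, so B has heavier tails.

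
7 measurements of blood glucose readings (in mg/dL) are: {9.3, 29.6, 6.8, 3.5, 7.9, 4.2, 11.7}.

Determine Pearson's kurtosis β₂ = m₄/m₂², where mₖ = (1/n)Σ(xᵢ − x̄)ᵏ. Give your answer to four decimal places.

x̄ = 10.4286
Σ(xᵢ − x̄)² = 476.7943 ⇒ m₂ = 68.11347
Σ(xᵢ − x̄)⁴ = 139116.3737 ⇒ m₄ = 19873.76767
m₂² = 4639.44471
β₂ = m₄/m₂² = 19873.76767 / 4639.44471 ≈ 4.2837

4.2837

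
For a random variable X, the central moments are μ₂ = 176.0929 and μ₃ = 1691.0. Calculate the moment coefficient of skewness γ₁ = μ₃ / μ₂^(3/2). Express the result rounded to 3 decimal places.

σ = √μ₂ = √176.0929 = 13.27000
σ³ = μ₂^(3/2) = 2336.75278
γ₁ = μ₃/σ³ = 1691.0 / 2336.75278 ≈ 0.724

0.724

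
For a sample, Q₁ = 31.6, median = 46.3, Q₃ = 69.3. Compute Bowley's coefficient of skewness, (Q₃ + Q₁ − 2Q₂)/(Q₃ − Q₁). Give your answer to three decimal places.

0.220

numerator: Q₃ + Q₁ − 2Q₂ = 69.3 + 31.6 − 2×46.3 = 8.3000
denominator: Q₃ − Q₁ = 69.3 − 31.6 = 37.7000
Bowley skewness = 8.3000 / 37.7000 ≈ 0.220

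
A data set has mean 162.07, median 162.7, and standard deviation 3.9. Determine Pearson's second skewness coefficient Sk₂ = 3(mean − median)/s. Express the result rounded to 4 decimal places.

Sk₂ = 3(162.07 − 162.7) / 3.9 = 3 × -0.6300 / 3.9
    = -1.8900 / 3.9 ≈ -0.4846

-0.4846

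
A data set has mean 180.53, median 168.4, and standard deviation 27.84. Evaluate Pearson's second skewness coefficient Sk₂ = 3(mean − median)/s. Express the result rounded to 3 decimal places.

Sk₂ = 3(180.53 − 168.4) / 27.84 = 3 × 12.1300 / 27.84
    = 36.3900 / 27.84 ≈ 1.307

1.307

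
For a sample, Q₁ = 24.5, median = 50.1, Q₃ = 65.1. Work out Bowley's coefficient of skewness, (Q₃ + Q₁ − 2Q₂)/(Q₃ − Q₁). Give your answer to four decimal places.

-0.2611

numerator: Q₃ + Q₁ − 2Q₂ = 65.1 + 24.5 − 2×50.1 = -10.6000
denominator: Q₃ − Q₁ = 65.1 − 24.5 = 40.6000
Bowley skewness = -10.6000 / 40.6000 ≈ -0.2611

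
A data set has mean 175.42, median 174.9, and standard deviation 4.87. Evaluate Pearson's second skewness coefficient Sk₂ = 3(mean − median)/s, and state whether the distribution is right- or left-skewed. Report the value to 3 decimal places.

0.320, right-skewed

Sk₂ = 3(175.42 − 174.9) / 4.87 = 3 × 0.5200 / 4.87
    = 1.5600 / 4.87 ≈ 0.320
Sk₂ > 0 ⇒ mean > median ⇒ right-skewed (positive skew).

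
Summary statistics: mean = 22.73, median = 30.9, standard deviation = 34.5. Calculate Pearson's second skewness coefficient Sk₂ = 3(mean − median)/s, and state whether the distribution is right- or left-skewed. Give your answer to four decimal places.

Sk₂ = 3(22.73 − 30.9) / 34.5 = 3 × -8.1700 / 34.5
    = -24.5100 / 34.5 ≈ -0.7104
Sk₂ < 0 ⇒ mean < median ⇒ left-skewed (negative skew).

-0.7104, left-skewed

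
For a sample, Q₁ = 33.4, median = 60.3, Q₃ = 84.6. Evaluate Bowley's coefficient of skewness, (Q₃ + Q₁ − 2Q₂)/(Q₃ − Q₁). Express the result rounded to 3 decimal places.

numerator: Q₃ + Q₁ − 2Q₂ = 84.6 + 33.4 − 2×60.3 = -2.6000
denominator: Q₃ − Q₁ = 84.6 − 33.4 = 51.2000
Bowley skewness = -2.6000 / 51.2000 ≈ -0.051

-0.051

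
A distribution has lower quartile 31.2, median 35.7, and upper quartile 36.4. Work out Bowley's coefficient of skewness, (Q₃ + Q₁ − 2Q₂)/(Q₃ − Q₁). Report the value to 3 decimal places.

numerator: Q₃ + Q₁ − 2Q₂ = 36.4 + 31.2 − 2×35.7 = -3.8000
denominator: Q₃ − Q₁ = 36.4 − 31.2 = 5.2000
Bowley skewness = -3.8000 / 5.2000 ≈ -0.731

-0.731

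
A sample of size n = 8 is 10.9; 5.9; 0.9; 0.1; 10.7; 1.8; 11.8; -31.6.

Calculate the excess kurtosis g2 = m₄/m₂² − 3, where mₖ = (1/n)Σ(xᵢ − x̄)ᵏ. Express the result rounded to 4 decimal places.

1.9336

x̄ = 1.3125
Σ(xᵢ − x̄)² = 1396.1888 ⇒ m₂ = 174.52359
Σ(xᵢ − x̄)⁴ = 1202150.7758 ⇒ m₄ = 150268.84697
m₂² = 30458.48478
g2 = m₄/m₂² − 3 = 4.93356 − 3 ≈ 1.9336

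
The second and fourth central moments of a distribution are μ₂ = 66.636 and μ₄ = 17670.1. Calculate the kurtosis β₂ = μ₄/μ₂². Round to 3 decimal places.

3.979

μ₂² = 66.636² = 4440.35650
μ₄/μ₂² = 17670.1 / 4440.35650 = 3.97943
β₂ ≈ 3.979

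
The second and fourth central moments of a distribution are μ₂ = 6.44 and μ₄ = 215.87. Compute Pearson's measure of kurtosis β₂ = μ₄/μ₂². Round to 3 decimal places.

5.205

μ₂² = 6.44² = 41.47360
μ₄/μ₂² = 215.87 / 41.47360 = 5.20500
β₂ ≈ 5.205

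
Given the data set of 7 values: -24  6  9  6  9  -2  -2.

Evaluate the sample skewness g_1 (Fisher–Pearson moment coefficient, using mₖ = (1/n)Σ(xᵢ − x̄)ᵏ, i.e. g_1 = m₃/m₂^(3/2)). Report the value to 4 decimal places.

-1.4322

x̄ = (-24 + 6 + 9 + 6 + 9 - 2 - 2) / 7 = 0.2857
deviations (xᵢ − x̄): -24.2857, 5.7143, 8.7143, 5.7143, 8.7143, -2.2857, -2.2857
Σ(xᵢ − x̄)² = 817.4286 ⇒ m₂ = 817.4286/7 = 116.77551
Σ(xᵢ − x̄)³ = -12650.8163 ⇒ m₃ = -12650.8163/7 = -1807.25948
m₂^(3/2) = 116.77551^(1.5) = 1261.90790
g_1 = m₃ / m₂^(3/2) = -1807.25948 / 1261.90790 ≈ -1.4322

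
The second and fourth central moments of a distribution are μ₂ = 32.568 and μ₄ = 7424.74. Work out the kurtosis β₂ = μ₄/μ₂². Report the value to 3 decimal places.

μ₂² = 32.568² = 1060.67462
μ₄/μ₂² = 7424.74 / 1060.67462 = 7.00002
β₂ ≈ 7.000

7.000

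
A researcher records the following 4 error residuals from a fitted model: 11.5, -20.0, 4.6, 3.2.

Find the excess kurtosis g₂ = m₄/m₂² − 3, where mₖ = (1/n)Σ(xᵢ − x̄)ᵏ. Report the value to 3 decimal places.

-0.812

x̄ = -0.1750
Σ(xᵢ − x̄)² = 563.5275 ⇒ m₂ = 140.88188
Σ(xᵢ − x̄)⁴ = 173701.9104 ⇒ m₄ = 43425.47761
m₂² = 19847.70270
g₂ = m₄/m₂² − 3 = 2.18793 − 3 ≈ -0.812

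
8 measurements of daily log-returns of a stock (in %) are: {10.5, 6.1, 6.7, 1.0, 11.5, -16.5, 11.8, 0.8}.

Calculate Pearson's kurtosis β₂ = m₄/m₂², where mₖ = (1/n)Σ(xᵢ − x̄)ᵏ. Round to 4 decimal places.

x̄ = 3.9875
Σ(xᵢ − x̄)² = 610.5288 ⇒ m₂ = 76.31609
Σ(xᵢ − x̄)⁴ = 185145.9704 ⇒ m₄ = 23143.24630
m₂² = 5824.14617
β₂ = m₄/m₂² = 23143.24630 / 5824.14617 ≈ 3.9737

3.9737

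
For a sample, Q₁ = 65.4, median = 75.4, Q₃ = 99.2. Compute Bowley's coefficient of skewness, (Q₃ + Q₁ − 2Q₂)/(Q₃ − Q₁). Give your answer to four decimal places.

0.4083

numerator: Q₃ + Q₁ − 2Q₂ = 99.2 + 65.4 − 2×75.4 = 13.8000
denominator: Q₃ − Q₁ = 99.2 − 65.4 = 33.8000
Bowley skewness = 13.8000 / 33.8000 ≈ 0.4083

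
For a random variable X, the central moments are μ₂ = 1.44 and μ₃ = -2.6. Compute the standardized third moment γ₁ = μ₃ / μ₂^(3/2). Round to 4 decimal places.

-1.5046

σ = √μ₂ = √1.44 = 1.20000
σ³ = μ₂^(3/2) = 1.72800
γ₁ = μ₃/σ³ = -2.6 / 1.72800 ≈ -1.5046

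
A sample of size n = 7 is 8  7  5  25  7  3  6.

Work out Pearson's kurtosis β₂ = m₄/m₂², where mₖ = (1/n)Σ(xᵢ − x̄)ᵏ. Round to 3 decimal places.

x̄ = 8.7143
Σ(xᵢ − x̄)² = 325.4286 ⇒ m₂ = 46.48980
Σ(xᵢ − x̄)⁴ = 71672.3907 ⇒ m₄ = 10238.91295
m₂² = 2161.30112
β₂ = m₄/m₂² = 10238.91295 / 2161.30112 ≈ 4.737

4.737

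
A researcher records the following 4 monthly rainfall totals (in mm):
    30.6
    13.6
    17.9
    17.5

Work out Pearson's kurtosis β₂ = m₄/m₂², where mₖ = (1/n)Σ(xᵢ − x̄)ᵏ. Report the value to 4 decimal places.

x̄ = 19.9000
Σ(xᵢ − x̄)² = 163.9400 ⇒ m₂ = 40.98500
Σ(xᵢ − x̄)⁴ = 14732.4338 ⇒ m₄ = 3683.10845
m₂² = 1679.77023
β₂ = m₄/m₂² = 3683.10845 / 1679.77023 ≈ 2.1926

2.1926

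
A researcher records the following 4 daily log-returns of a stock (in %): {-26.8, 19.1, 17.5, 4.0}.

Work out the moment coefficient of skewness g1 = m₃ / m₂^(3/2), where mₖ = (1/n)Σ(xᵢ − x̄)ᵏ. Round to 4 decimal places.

-0.8425

x̄ = (-26.8 + 19.1 + 17.5 + 4.0) / 4 = 3.4500
deviations (xᵢ − x̄): -30.2500, 15.6500, 14.0500, 0.5500
Σ(xᵢ − x̄)² = 1357.6900 ⇒ m₂ = 1357.6900/4 = 339.42250
Σ(xᵢ − x̄)³ = -21073.9320 ⇒ m₃ = -21073.9320/4 = -5268.48300
m₂^(3/2) = 339.42250^(1.5) = 6253.32415
g1 = m₃ / m₂^(3/2) = -5268.48300 / 6253.32415 ≈ -0.8425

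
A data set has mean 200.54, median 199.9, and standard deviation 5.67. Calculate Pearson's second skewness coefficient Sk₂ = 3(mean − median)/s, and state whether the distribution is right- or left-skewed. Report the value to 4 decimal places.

Sk₂ = 3(200.54 − 199.9) / 5.67 = 3 × 0.6400 / 5.67
    = 1.9200 / 5.67 ≈ 0.3386
Sk₂ > 0 ⇒ mean > median ⇒ right-skewed (positive skew).

0.3386, right-skewed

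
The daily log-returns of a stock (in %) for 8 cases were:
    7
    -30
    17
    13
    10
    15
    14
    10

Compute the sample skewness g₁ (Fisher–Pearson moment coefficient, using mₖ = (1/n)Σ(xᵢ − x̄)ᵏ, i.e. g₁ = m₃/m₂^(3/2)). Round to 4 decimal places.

-2.0743

x̄ = (7 - 30 + 17 + 13 + 10 + 15 + 14 + 10) / 8 = 7.0000
deviations (xᵢ − x̄): 0.0000, -37.0000, 10.0000, 6.0000, 3.0000, 8.0000, 7.0000, 3.0000
Σ(xᵢ − x̄)² = 1636.0000 ⇒ m₂ = 1636.0000/8 = 204.50000
Σ(xᵢ − x̄)³ = -48528.0000 ⇒ m₃ = -48528.0000/8 = -6066.00000
m₂^(3/2) = 204.50000^(1.5) = 2924.42150
g₁ = m₃ / m₂^(3/2) = -6066.00000 / 2924.42150 ≈ -2.0743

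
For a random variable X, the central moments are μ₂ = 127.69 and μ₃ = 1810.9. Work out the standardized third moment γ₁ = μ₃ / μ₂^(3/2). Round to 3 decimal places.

σ = √μ₂ = √127.69 = 11.30000
σ³ = μ₂^(3/2) = 1442.89700
γ₁ = μ₃/σ³ = 1810.9 / 1442.89700 ≈ 1.255

1.255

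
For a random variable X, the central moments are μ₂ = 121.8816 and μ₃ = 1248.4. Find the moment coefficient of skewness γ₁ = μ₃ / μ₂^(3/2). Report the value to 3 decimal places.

0.928

σ = √μ₂ = √121.8816 = 11.04000
σ³ = μ₂^(3/2) = 1345.57286
γ₁ = μ₃/σ³ = 1248.4 / 1345.57286 ≈ 0.928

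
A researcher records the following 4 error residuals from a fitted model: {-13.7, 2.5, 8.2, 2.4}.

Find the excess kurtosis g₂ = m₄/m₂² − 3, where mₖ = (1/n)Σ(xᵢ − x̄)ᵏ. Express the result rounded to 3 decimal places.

-0.828

x̄ = -0.1500
Σ(xᵢ − x̄)² = 266.8500 ⇒ m₂ = 66.71250
Σ(xᵢ − x̄)⁴ = 38662.7030 ⇒ m₄ = 9665.67576
m₂² = 4450.55766
g₂ = m₄/m₂² − 3 = 2.17179 − 3 ≈ -0.828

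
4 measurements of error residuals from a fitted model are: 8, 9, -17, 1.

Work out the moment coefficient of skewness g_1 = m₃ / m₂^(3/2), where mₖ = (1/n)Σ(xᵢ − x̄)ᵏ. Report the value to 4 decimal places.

x̄ = (8 + 9 - 17 + 1) / 4 = 0.2500
deviations (xᵢ − x̄): 7.7500, 8.7500, -17.2500, 0.7500
Σ(xᵢ − x̄)² = 434.7500 ⇒ m₂ = 434.7500/4 = 108.68750
Σ(xᵢ − x̄)³ = -3997.1250 ⇒ m₃ = -3997.1250/4 = -999.28125
m₂^(3/2) = 108.68750^(1.5) = 1133.10303
g_1 = m₃ / m₂^(3/2) = -999.28125 / 1133.10303 ≈ -0.8819

-0.8819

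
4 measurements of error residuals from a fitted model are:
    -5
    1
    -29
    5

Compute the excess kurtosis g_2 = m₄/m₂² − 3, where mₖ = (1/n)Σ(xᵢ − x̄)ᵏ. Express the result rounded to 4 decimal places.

-0.8605

x̄ = -7.0000
Σ(xᵢ − x̄)² = 696.0000 ⇒ m₂ = 174.00000
Σ(xᵢ − x̄)⁴ = 259104.0000 ⇒ m₄ = 64776.00000
m₂² = 30276.00000
g_2 = m₄/m₂² − 3 = 2.13952 − 3 ≈ -0.8605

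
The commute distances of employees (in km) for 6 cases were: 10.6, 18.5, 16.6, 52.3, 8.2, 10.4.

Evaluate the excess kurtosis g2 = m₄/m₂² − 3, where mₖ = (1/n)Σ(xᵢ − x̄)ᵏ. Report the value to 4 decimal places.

x̄ = 19.4333
Σ(xᵢ − x̄)² = 1374.9333 ⇒ m₂ = 229.15556
Σ(xᵢ − x̄)⁴ = 1195606.0822 ⇒ m₄ = 199267.68036
m₂² = 52512.26864
g2 = m₄/m₂² − 3 = 3.79469 − 3 ≈ 0.7947

0.7947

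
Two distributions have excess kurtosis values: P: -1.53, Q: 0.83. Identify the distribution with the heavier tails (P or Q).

Q

Higher excess kurtosis ⇒ heavier tails relative to the normal distribution.
-1.53 vs 0.83: the larger is 0.83, so Q has heavier tails. (Q is leptokurtic — heavier-than-normal tails; the other is platykurtic.)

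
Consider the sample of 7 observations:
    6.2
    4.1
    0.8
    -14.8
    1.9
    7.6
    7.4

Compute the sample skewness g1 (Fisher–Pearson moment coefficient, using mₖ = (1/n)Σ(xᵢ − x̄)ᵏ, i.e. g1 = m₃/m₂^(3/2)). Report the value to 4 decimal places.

x̄ = (6.2 + 4.1 + 0.8 - 14.8 + 1.9 + 7.6 + 7.4) / 7 = 1.8857
deviations (xᵢ − x̄): 4.3143, 2.2143, -1.0857, -16.6857, 0.0143, 5.7143, 5.5143
Σ(xᵢ − x̄)² = 366.1686 ⇒ m₂ = 366.1686/7 = 52.30980
Σ(xᵢ − x̄)³ = -4201.3780 ⇒ m₃ = -4201.3780/7 = -600.19686
m₂^(3/2) = 52.30980^(1.5) = 378.33327
g1 = m₃ / m₂^(3/2) = -600.19686 / 378.33327 ≈ -1.5864

-1.5864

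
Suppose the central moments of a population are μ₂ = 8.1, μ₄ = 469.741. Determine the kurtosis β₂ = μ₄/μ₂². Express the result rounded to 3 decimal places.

7.160

μ₂² = 8.1² = 65.61000
μ₄/μ₂² = 469.741 / 65.61000 = 7.15959
β₂ ≈ 7.160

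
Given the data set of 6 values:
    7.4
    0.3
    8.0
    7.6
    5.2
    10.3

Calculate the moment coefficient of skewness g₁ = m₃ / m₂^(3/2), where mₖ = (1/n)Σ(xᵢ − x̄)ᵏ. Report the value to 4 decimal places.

-0.9463

x̄ = (7.4 + 0.3 + 8.0 + 7.6 + 5.2 + 10.3) / 6 = 6.4667
deviations (xᵢ − x̄): 0.9333, -6.1667, 1.5333, 1.1333, -1.2667, 3.8333
Σ(xᵢ − x̄)² = 58.8333 ⇒ m₂ = 58.8333/6 = 9.80556
Σ(xᵢ − x̄)³ = -174.3344 ⇒ m₃ = -174.3344/6 = -29.05574
m₂^(3/2) = 9.80556^(1.5) = 30.70494
g₁ = m₃ / m₂^(3/2) = -29.05574 / 30.70494 ≈ -0.9463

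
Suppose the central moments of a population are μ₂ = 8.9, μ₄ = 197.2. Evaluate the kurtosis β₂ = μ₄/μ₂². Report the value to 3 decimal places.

μ₂² = 8.9² = 79.21000
μ₄/μ₂² = 197.2 / 79.21000 = 2.48958
β₂ ≈ 2.490

2.490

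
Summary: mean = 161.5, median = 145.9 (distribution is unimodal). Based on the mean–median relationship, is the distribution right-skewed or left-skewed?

right-skewed

mean − median = 161.5 − 145.9 = 15.6
mean > median ⇒ the longer tail is on the right ⇒ right-skewed (positively skewed).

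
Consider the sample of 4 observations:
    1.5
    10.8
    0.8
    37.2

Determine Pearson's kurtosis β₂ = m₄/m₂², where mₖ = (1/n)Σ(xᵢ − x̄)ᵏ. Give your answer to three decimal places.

2.120

x̄ = 12.5750
Σ(xᵢ − x̄)² = 870.8475 ⇒ m₂ = 217.71188
Σ(xᵢ − x̄)⁴ = 401987.9147 ⇒ m₄ = 100496.97867
m₂² = 47398.46052
β₂ = m₄/m₂² = 100496.97867 / 47398.46052 ≈ 2.120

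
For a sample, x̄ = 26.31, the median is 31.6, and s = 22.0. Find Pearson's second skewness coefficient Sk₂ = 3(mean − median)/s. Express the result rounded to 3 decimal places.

Sk₂ = 3(26.31 − 31.6) / 22.0 = 3 × -5.2900 / 22.0
    = -15.8700 / 22.0 ≈ -0.721

-0.721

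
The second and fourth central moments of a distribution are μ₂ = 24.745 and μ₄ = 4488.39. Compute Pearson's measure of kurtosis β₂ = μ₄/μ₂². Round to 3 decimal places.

7.330

μ₂² = 24.745² = 612.31503
μ₄/μ₂² = 4488.39 / 612.31503 = 7.33020
β₂ ≈ 7.330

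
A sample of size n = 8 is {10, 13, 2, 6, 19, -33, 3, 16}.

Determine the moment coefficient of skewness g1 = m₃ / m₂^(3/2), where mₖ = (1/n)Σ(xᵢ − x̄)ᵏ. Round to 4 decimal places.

x̄ = (10 + 13 + 2 + 6 + 19 - 33 + 3 + 16) / 8 = 4.5000
deviations (xᵢ − x̄): 5.5000, 8.5000, -2.5000, 1.5000, 14.5000, -37.5000, -1.5000, 11.5000
Σ(xᵢ − x̄)² = 1862.0000 ⇒ m₂ = 1862.0000/8 = 232.75000
Σ(xᵢ − x̄)³ = -47400.0000 ⇒ m₃ = -47400.0000/8 = -5925.00000
m₂^(3/2) = 232.75000^(1.5) = 3550.86805
g1 = m₃ / m₂^(3/2) = -5925.00000 / 3550.86805 ≈ -1.6686

-1.6686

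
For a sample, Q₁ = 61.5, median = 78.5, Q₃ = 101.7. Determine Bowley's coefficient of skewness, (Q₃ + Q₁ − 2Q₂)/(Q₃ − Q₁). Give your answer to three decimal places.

numerator: Q₃ + Q₁ − 2Q₂ = 101.7 + 61.5 − 2×78.5 = 6.2000
denominator: Q₃ − Q₁ = 101.7 − 61.5 = 40.2000
Bowley skewness = 6.2000 / 40.2000 ≈ 0.154

0.154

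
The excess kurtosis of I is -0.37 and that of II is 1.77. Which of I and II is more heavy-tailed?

II

Higher excess kurtosis ⇒ heavier tails relative to the normal distribution.
-0.37 vs 1.77: the larger is 1.77, so II has heavier tails. (II is leptokurtic — heavier-than-normal tails; the other is platykurtic.)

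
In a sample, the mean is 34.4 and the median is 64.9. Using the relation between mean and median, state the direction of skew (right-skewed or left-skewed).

mean − median = 34.4 − 64.9 = -30.5
mean < median ⇒ the longer tail is on the left ⇒ left-skewed (negatively skewed).

left-skewed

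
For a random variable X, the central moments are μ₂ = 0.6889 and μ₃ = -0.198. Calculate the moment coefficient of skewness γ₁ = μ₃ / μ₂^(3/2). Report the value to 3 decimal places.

-0.346

σ = √μ₂ = √0.6889 = 0.83000
σ³ = μ₂^(3/2) = 0.57179
γ₁ = μ₃/σ³ = -0.198 / 0.57179 ≈ -0.346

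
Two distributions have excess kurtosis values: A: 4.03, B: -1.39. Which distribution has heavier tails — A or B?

Higher excess kurtosis ⇒ heavier tails relative to the normal distribution.
4.03 vs -1.39: the larger is 4.03, so A has heavier tails. (A is leptokurtic — heavier-than-normal tails; the other is platykurtic.)

A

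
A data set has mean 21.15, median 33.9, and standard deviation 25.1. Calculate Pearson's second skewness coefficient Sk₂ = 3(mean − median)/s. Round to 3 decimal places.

-1.524

Sk₂ = 3(21.15 − 33.9) / 25.1 = 3 × -12.7500 / 25.1
    = -38.2500 / 25.1 ≈ -1.524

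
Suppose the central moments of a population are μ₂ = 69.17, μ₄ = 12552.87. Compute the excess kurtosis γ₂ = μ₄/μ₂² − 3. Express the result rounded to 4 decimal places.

μ₂² = 69.17² = 4784.48890
μ₄/μ₂² = 12552.87 / 4784.48890 = 2.62366
γ₂ = 2.62366 − 3 ≈ -0.3763

-0.3763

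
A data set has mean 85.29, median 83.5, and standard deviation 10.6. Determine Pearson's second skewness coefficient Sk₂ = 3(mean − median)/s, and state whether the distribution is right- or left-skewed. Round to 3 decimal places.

Sk₂ = 3(85.29 − 83.5) / 10.6 = 3 × 1.7900 / 10.6
    = 5.3700 / 10.6 ≈ 0.507
Sk₂ > 0 ⇒ mean > median ⇒ right-skewed (positive skew).

0.507, right-skewed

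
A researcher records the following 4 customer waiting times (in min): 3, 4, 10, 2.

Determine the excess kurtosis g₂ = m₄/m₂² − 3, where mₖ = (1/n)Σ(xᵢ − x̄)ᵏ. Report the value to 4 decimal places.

-0.7981

x̄ = 4.7500
Σ(xᵢ − x̄)² = 38.7500 ⇒ m₂ = 9.68750
Σ(xᵢ − x̄)⁴ = 826.5781 ⇒ m₄ = 206.64453
m₂² = 93.84766
g₂ = m₄/m₂² − 3 = 2.20191 − 3 ≈ -0.7981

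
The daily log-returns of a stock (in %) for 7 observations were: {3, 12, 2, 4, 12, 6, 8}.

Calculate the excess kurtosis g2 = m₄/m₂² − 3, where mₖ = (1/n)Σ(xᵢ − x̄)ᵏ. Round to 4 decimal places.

-1.4332

x̄ = 6.7143
Σ(xᵢ − x̄)² = 101.4286 ⇒ m₂ = 14.48980
Σ(xᵢ − x̄)⁴ = 2302.6764 ⇒ m₄ = 328.95377
m₂² = 209.95419
g2 = m₄/m₂² − 3 = 1.56679 − 3 ≈ -1.4332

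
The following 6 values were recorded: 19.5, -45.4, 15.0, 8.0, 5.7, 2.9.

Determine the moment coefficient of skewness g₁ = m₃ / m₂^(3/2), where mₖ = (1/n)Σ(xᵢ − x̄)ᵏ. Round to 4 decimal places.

x̄ = (19.5 - 45.4 + 15.0 + 8.0 + 5.7 + 2.9) / 6 = 0.9500
deviations (xᵢ − x̄): 18.5500, -46.3500, 14.0500, 7.0500, 4.7500, 1.9500
Σ(xᵢ − x̄)² = 2765.8950 ⇒ m₂ = 2765.8950/6 = 460.98250
Σ(xᵢ − x̄)³ = -89953.1520 ⇒ m₃ = -89953.1520/6 = -14992.19200
m₂^(3/2) = 460.98250^(1.5) = 9897.52616
g₁ = m₃ / m₂^(3/2) = -14992.19200 / 9897.52616 ≈ -1.5147

-1.5147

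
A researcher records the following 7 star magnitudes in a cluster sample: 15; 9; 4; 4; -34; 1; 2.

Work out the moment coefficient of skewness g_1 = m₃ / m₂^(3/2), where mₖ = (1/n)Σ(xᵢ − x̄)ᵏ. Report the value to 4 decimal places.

x̄ = (15 + 9 + 4 + 4 - 34 + 1 + 2) / 7 = 0.1429
deviations (xᵢ − x̄): 14.8571, 8.8571, 3.8571, 3.8571, -34.1429, 0.8571, 1.8571
Σ(xᵢ − x̄)² = 1498.8571 ⇒ m₂ = 1498.8571/7 = 214.12245
Σ(xᵢ − x̄)³ = -35705.3878 ⇒ m₃ = -35705.3878/7 = -5100.76968
m₂^(3/2) = 214.12245^(1.5) = 3133.23741
g_1 = m₃ / m₂^(3/2) = -5100.76968 / 3133.23741 ≈ -1.6280

-1.6280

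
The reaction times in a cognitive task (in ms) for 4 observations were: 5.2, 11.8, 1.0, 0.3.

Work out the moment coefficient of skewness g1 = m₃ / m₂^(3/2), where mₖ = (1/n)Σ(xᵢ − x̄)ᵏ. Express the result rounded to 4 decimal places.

x̄ = (5.2 + 11.8 + 1.0 + 0.3) / 4 = 4.5750
deviations (xᵢ − x̄): 0.6250, 7.2250, -3.5750, -4.2750
Σ(xᵢ − x̄)² = 83.6475 ⇒ m₂ = 83.6475/4 = 20.91188
Σ(xᵢ − x̄)³ = 253.5746 ⇒ m₃ = 253.5746/4 = 63.39366
m₂^(3/2) = 20.91188^(1.5) = 95.62897
g1 = m₃ / m₂^(3/2) = 63.39366 / 95.62897 ≈ 0.6629

0.6629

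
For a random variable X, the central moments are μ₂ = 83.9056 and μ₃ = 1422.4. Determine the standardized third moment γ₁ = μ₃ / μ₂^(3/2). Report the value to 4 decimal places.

1.8507

σ = √μ₂ = √83.9056 = 9.16000
σ³ = μ₂^(3/2) = 768.57530
γ₁ = μ₃/σ³ = 1422.4 / 768.57530 ≈ 1.8507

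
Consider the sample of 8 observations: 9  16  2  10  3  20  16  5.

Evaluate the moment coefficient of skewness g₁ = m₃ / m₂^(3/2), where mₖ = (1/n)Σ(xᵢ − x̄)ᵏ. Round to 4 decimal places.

x̄ = (9 + 16 + 2 + 10 + 3 + 20 + 16 + 5) / 8 = 10.1250
deviations (xᵢ − x̄): -1.1250, 5.8750, -8.1250, -0.1250, -7.1250, 9.8750, 5.8750, -5.1250
Σ(xᵢ − x̄)² = 310.8750 ⇒ m₂ = 310.8750/8 = 38.85938
Σ(xᵢ − x̄)³ = 334.4063 ⇒ m₃ = 334.4063/8 = 41.80078
m₂^(3/2) = 38.85938^(1.5) = 242.23881
g₁ = m₃ / m₂^(3/2) = 41.80078 / 242.23881 ≈ 0.1726

0.1726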